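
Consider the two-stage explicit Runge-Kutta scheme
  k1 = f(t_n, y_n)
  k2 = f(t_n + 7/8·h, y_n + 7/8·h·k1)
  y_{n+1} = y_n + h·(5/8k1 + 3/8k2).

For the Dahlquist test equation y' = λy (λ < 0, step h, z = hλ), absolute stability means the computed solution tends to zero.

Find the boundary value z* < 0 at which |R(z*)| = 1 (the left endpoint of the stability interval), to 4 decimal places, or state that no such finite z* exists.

left endpoint -3.0476.

On y'=λy, z=hλ:
  k1=λy_n ⇒ h·k1=z·y_n;  k2=λ(1+7/8z)y_n ⇒ h·k2=z(1+7/8z)y_n
  y_{n+1}/y_n = 1 + 5/8z + 3/8z(1+7/8z) = 1 + z + 21/64z²
  ⇒ R(z) = 1 + z + 21/64z².

Solve |R(x)|<1 on ℝ⁻.
x=-1.51: |R|=0.2382
R=1: x+21/64x²=0 ⇒ x=−64/21=-3.0476; min R=1−1/(4·21/64)=0.2381>−1
Confirm numerically:
  x=-2.707: |R|=0.69745 <1
  x=-2.236: |R|=0.40453 <1
  x=-2.071: |R|=0.33634 <1
  x=-3.520: |R|=1.54560 >1
  x=-3.473: |R|=1.48475 >1
  x=-3.394: |R|=1.38575 >1
Interval (-3.0476, 0).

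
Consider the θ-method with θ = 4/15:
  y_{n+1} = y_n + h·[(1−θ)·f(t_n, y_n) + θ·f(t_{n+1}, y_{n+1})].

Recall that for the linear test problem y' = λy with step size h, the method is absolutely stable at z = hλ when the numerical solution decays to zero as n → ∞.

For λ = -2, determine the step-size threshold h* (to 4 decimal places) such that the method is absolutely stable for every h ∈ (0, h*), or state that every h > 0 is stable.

(-4.2857,0); λ=-2 ⇒ h* = (30/7)/2 = 2.1429.

With y'=λy (z=hλ):
  y_{n+1} = y_n + z·[11/15·y_n + 4/15·y_{n+1}] ⇒ (1 − 4/15z)y_{n+1} = (1 + 11/15z)y_n
  Hence R(z) = (1 + 11/15z)/(1 − 4/15z).

Boundary: |R(x)|=1, x<0.
x=-1.28: |R|=0.0457
R=−1: 1+11/15x = −1+4/15x ⇒ -7/15x=2 ⇒ x=2/(-7/15)=-4.2857
Confirm numerically:
  x=-3.610: |R|=0.83933 <1
  x=-3.552: |R|=0.82416 <1
  x=-2.566: |R|=0.52351 <1
  x=-1.765: |R|=0.20014 <1
  x=-4.848: |R|=1.11445 >1
  x=-4.628: |R|=1.07150 >1
  x=-4.454: |R|=1.03590 >1
Interval (-4.2857, 0).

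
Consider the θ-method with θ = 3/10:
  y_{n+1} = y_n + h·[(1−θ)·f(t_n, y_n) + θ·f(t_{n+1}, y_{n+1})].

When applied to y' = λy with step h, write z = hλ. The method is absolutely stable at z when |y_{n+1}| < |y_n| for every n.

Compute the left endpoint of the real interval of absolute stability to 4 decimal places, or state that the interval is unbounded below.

left endpoint -5.0000.

Set f=λy, z=hλ:
  y_{n+1} = y_n + z·[7/10·y_n + 3/10·y_{n+1}] ⇒ (1 − 3/10z)y_{n+1} = (1 + 7/10z)y_n
  Hence R(z) = (1 + 7/10z)/(1 − 3/10z).

Find x<0 with |R(x)|<1.
x=-0.7: |R|=0.4215
R=−1: 1+7/10x = −1+3/10x ⇒ -2/5x=2 ⇒ x=2/(-2/5)=-5.0000
Confirm numerically:
  x=-4.119: |R|=0.84238 <1
  x=-3.376: |R|=0.67727 <1
  x=-3.304: |R|=0.65930 <1
  x=-3.143: |R|=0.61768 <1
  x=-5.489: |R|=1.07390 >1
  x=-5.206: |R|=1.03216 >1
So |R|<1 on (-5.0000, 0).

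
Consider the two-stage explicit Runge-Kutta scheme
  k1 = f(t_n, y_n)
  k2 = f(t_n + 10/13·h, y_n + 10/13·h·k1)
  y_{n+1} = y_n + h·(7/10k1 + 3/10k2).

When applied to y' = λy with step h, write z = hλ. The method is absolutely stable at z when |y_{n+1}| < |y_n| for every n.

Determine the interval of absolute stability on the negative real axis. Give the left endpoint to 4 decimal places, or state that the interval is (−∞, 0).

Test eqn y'=λy, z=hλ:
  k1=λy_n ⇒ h·k1=z·y_n;  k2=λ(1+10/13z)y_n ⇒ h·k2=z(1+10/13z)y_n
  y_{n+1}/y_n = 1 + 7/10z + 3/10z(1+10/13z) = 1 + z + 3/13z²
  Hence R(z) = 1 + z + 3/13z².

Find x<0 with |R(x)|<1.
x=-1.48: |R|=0.0255
R=1: x+3/13x²=0 ⇒ x=−13/3=-4.3333; min R=1−1/(4·3/13)=-0.0833>−1
Confirm numerically:
  x=-3.957: |R|=0.65635 <1
  x=-3.537: |R|=0.35001 <1
  x=-3.530: |R|=0.34559 <1
  x=-3.255: |R|=0.19001 <1
  x=-4.835: |R|=1.55974 >1
  x=-4.825: |R|=1.54745 >1
  x=-4.785: |R|=1.49874 >1
So |R|<1 on (-4.3333, 0).

z∈(-4.3333,0).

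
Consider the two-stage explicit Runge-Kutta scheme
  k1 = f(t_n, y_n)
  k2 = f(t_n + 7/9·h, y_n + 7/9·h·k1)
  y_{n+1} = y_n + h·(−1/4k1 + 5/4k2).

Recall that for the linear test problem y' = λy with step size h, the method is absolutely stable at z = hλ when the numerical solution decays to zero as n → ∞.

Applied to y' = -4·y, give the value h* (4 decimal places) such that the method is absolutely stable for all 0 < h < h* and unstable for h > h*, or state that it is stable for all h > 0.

With y'=λy (z=hλ):
  k1=λy_n ⇒ h·k1=z·y_n;  k2=λ(1+7/9z)y_n ⇒ h·k2=z(1+7/9z)y_n
  y_{n+1}/y_n = 1 − 1/4z + 5/4z(1+7/9z) = 1 + z + 35/36z²
  so R(z) = 1 + z + 35/36z².

Find x<0 with |R(x)|<1.
x=-0.41: |R|=0.7534
R=1: x+35/36x²=0 ⇒ x=−36/35=-1.0286; min R=1−1/(4·35/36)=0.7429>−1
Confirm numerically:
  x=-0.497: |R|=0.74315 <1
  x=-0.448: |R|=0.74713 <1
  x=-0.429: |R|=0.74993 <1
  x=-0.420: |R|=0.75150 <1
  x=-1.220: |R|=1.22706 >1
  x=-1.204: |R|=1.20535 >1
  x=-1.110: |R|=1.08788 >1
So |R|<1 on (-1.0286, 0).

(-1.0286,0); λ=-4 ⇒ h* = (36/35)/4 = 0.2571.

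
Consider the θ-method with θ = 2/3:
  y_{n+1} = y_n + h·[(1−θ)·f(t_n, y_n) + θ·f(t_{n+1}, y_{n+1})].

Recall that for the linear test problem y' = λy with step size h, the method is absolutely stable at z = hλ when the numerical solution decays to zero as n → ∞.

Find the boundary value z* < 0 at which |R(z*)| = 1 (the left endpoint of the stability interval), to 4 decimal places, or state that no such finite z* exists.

With y'=λy (z=hλ):
  y_{n+1} = y_n + z·[1/3·y_n + 2/3·y_{n+1}] ⇒ (1 − 2/3z)y_{n+1} = (1 + 1/3z)y_n
  ⇒ R(z) = (1 + 1/3z)/(1 − 2/3z).

Solve |R(x)|<1 on ℝ⁻.
x=-1.56: |R|=0.2353
x=-2: |R|=0.1429
x=-10: |R|=0.3043
x=-100: |R|=0.4778
θ=2/3≥1/2 ⇒ |1+1/3x|<|1−2/3x| ∀x<0 ⇒ interval (−∞,0).

interval (−∞, 0).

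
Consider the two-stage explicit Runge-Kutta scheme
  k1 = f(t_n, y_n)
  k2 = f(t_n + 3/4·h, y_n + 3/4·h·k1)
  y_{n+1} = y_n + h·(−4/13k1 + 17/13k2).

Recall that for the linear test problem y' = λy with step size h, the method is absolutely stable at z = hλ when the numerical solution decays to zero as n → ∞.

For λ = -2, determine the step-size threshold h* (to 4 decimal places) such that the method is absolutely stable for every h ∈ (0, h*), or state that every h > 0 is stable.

Set f=λy, z=hλ:
  k1=λy_n ⇒ h·k1=z·y_n;  k2=λ(1+3/4z)y_n ⇒ h·k2=z(1+3/4z)y_n
  y_{n+1}/y_n = 1 − 4/13z + 17/13z(1+3/4z) = 1 + z + 51/52z²
  R(z) = 1 + z + 51/52z².

Solve |R(x)|<1 on ℝ⁻.
x=-1.64: |R|=1.9979
R=1: x+51/52x²=0 ⇒ x=−52/51=-1.0196; min R=1−1/(4·51/52)=0.7451>−1
Confirm numerically:
  x=-0.609: |R|=0.75475 <1
  x=-0.560: |R|=0.74757 <1
  x=-0.493: |R|=0.74537 <1
  x=-0.444: |R|=0.74934 <1
  x=-1.420: |R|=1.55762 >1
  x=-1.282: |R|=1.32992 >1
  x=-1.179: |R|=1.18431 >1
Interval (-1.0196, 0).

(-1.0196,0); λ=-2 ⇒ h* = (52/51)/2 = 0.5098.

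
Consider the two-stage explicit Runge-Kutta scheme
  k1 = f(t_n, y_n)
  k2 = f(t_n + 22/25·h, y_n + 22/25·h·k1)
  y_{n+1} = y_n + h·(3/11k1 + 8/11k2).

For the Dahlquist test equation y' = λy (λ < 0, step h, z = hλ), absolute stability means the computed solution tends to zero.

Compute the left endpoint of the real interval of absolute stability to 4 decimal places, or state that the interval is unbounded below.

With y'=λy (z=hλ):
  k1=λy_n ⇒ h·k1=z·y_n;  k2=λ(1+22/25z)y_n ⇒ h·k2=z(1+22/25z)y_n
  y_{n+1}/y_n = 1 + 3/11z + 8/11z(1+22/25z) = 1 + z + 16/25z²
  so R(z) = 1 + z + 16/25z².

Solve |R(x)|<1 on ℝ⁻.
x=-1.58: |R|=1.0177
R=1: x+16/25x²=0 ⇒ x=−25/16=-1.5625; min R=1−1/(4·16/25)=0.6094>−1
Confirm numerically:
  x=-1.212: |R|=0.72812 <1
  x=-1.121: |R|=0.68325 <1
  x=-0.794: |R|=0.60948 <1
  x=-1.923: |R|=1.44367 >1
  x=-1.764: |R|=1.22749 >1
  x=-1.665: |R|=1.10922 >1
So |R|<1 on (-1.5625, 0).

left endpoint -1.5625.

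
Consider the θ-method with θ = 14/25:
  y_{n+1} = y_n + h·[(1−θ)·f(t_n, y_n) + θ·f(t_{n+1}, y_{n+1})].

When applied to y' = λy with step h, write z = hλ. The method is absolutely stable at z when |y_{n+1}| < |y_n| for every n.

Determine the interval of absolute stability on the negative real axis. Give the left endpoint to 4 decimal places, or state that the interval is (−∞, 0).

On y'=λy, z=hλ:
  y_{n+1} = y_n + z·[11/25·y_n + 14/25·y_{n+1}] ⇒ (1 − 14/25z)y_{n+1} = (1 + 11/25z)y_n
  so R(z) = (1 + 11/25z)/(1 − 14/25z).

Boundary: |R(x)|=1, x<0.
x=-1.73: |R|=0.1213
x=-2: |R|=0.0566
x=-10: |R|=0.5152
x=-100: |R|=0.7544
θ=14/25≥1/2 ⇒ |1+11/25x|<|1−14/25x| ∀x<0 ⇒ stable on all of ℝ⁻.

unbounded; (−∞, 0).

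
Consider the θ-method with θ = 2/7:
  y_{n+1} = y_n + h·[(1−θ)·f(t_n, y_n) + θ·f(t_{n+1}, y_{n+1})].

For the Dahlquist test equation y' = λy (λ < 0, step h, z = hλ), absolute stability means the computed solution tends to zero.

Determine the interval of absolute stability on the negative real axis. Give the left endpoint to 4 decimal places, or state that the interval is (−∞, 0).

(-4.6667, 0).

Test eqn y'=λy, z=hλ:
  y_{n+1} = y_n + z·[5/7·y_n + 2/7·y_{n+1}] ⇒ (1 − 2/7z)y_{n+1} = (1 + 5/7z)y_n
  ⇒ R(z) = (1 + 5/7z)/(1 − 2/7z).

Need |R(x)|<1, x<0.
x=-1.61: |R|=0.1027
R=−1: 1+5/7x = −1+2/7x ⇒ -3/7x=2 ⇒ x=2/(-3/7)=-4.6667
Confirm numerically:
  x=-4.473: |R|=0.96356 <1
  x=-2.069: |R|=0.30032 <1
  x=-2.035: |R|=0.28681 <1
  x=-1.909: |R|=0.23526 <1
  x=-5.212: |R|=1.09389 >1
  x=-5.017: |R|=1.06170 >1
Stable set (-4.6667, 0).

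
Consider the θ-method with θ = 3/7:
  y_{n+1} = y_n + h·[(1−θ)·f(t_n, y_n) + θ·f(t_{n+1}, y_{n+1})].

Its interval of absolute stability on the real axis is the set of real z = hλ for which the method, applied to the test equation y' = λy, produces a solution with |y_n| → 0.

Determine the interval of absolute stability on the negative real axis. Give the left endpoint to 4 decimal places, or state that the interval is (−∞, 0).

z∈(-14.0000,0).

Test eqn y'=λy, z=hλ:
  y_{n+1} = y_n + z·[4/7·y_n + 3/7·y_{n+1}] ⇒ (1 − 3/7z)y_{n+1} = (1 + 4/7z)y_n
  ⇒ R(z) = (1 + 4/7z)/(1 − 3/7z).

Boundary: |R(x)|=1, x<0.
x=-1.55: |R|=0.0687
R=−1: 1+4/7x = −1+3/7x ⇒ -1/7x=2 ⇒ x=2/(-1/7)=-14.0000
Confirm numerically:
  x=-12.805: |R|=0.97369 <1
  x=-11.922: |R|=0.95141 <1
  x=-11.335: |R|=0.93501 <1
  x=-6.626: |R|=0.72565 <1
  x=-14.404: |R|=1.00805 >1
  x=-14.316: |R|=1.00633 >1
Interval (-14.0000, 0).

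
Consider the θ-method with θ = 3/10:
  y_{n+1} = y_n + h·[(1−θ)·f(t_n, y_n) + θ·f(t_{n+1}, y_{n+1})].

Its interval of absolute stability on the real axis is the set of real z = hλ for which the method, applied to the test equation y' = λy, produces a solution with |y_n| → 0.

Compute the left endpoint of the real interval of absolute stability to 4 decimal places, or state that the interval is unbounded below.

left endpoint -5.0000.

On y'=λy, z=hλ:
  y_{n+1} = y_n + z·[7/10·y_n + 3/10·y_{n+1}] ⇒ (1 − 3/10z)y_{n+1} = (1 + 7/10z)y_n
  Hence R(z) = (1 + 7/10z)/(1 − 3/10z).

Need |R(x)|<1, x<0.
x=-0.89: |R|=0.2976
R=−1: 1+7/10x = −1+3/10x ⇒ -2/5x=2 ⇒ x=2/(-2/5)=-5.0000
Confirm numerically:
  x=-4.072: |R|=0.83291 <1
  x=-3.823: |R|=0.78071 <1
  x=-3.286: |R|=0.65475 <1
  x=-2.453: |R|=0.41310 <1
  x=-5.596: |R|=1.08900 >1
  x=-5.210: |R|=1.03277 >1
  x=-5.123: |R|=1.01939 >1
So |R|<1 on (-5.0000, 0).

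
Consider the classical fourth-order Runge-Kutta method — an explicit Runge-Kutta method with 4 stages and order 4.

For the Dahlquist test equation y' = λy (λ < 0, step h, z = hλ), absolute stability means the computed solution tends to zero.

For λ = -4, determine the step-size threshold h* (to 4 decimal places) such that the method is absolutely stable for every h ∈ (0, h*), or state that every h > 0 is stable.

Test eqn y'=λy, z=hλ:
  order 4, 4-stage ⇒ R(z)=1+z+z^2/2+z^3/6+z^4/24
  (e.g. R(-1.47)=0.27559, |R|=0.27559)

Solve |R(x)|<1 on ℝ⁻.
x=-1.47: |R|=0.2756
|R(-3.09)|=1.5654 |R(-2.61)|=0.7663 |R(-1.21)|=0.3161
Bisect:
  x_lo=-3.3847 |R|=2.3493  x_hi=-0.0972 |R|=0.9074
  mid=-1.74094 |R|=0.27783 →hi
  mid=-2.56283 |R|=0.71323 →hi
  mid=-2.97378 |R|=1.32341 →lo
  mid=-2.76830 |R|=0.97468 →hi
  mid=-2.87104 |R|=1.13716 →lo
  mid=-2.81967 |R|=1.05308 →lo
  mid=-2.79399 |R|=1.01319 →lo
  mid=-2.78115 |R|=0.99376 →hi
  mid=-2.78757 |R|=1.00343 →lo
  ...
  [-2.78536,-2.78516] ⇒ x*=-2.7853
So |R|<1 on (-2.7853, 0).

(-2.7853,0); λ=-4 ⇒ h* = 0.6963.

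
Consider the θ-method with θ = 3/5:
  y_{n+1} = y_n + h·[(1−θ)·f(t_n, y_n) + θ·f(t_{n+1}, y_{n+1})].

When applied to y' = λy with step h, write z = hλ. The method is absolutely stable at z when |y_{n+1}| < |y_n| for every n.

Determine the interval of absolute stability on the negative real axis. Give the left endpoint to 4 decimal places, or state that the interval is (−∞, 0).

(−∞, 0) — no finite endpoint.

Test eqn y'=λy, z=hλ:
  y_{n+1} = y_n + z·[2/5·y_n + 3/5·y_{n+1}] ⇒ (1 − 3/5z)y_{n+1} = (1 + 2/5z)y_n
  Hence R(z) = (1 + 2/5z)/(1 − 3/5z).

Need |R(x)|<1, x<0.
x=-1.05: |R|=0.3558
x=-2: |R|=0.0909
x=-10: |R|=0.4286
x=-100: |R|=0.6393
θ=3/5≥1/2 ⇒ |1+2/5x|<|1−3/5x| ∀x<0 ⇒ unbounded interval.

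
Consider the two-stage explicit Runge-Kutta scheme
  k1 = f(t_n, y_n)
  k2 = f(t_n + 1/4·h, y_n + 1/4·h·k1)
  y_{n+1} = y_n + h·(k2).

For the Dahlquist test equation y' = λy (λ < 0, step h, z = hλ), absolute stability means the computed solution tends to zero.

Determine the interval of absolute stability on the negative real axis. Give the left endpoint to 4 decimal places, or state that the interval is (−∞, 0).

On y'=λy, z=hλ:
  k1=λy_n ⇒ h·k1=z·y_n;  k2=λ(1+1/4z)y_n ⇒ h·k2=z(1+1/4z)y_n
  y_{n+1}/y_n = 1 + z(1+1/4z) = 1 + z + 1/4z²
  ⇒ R(z) = 1 + z + 1/4z².

Solve |R(x)|<1 on ℝ⁻.
x=-1.59: |R|=0.0420
R=1: x+1/4x²=0 ⇒ x=−4=-4.0000; min R=1−1/(4·1/4)=0.0000>−1
Confirm numerically:
  x=-3.927: |R|=0.92833 <1
  x=-3.823: |R|=0.83083 <1
  x=-3.593: |R|=0.63441 <1
  x=-4.523: |R|=1.59138 >1
  x=-4.120: |R|=1.12360 >1
So |R|<1 on (-4.0000, 0).

(-4.0000, 0).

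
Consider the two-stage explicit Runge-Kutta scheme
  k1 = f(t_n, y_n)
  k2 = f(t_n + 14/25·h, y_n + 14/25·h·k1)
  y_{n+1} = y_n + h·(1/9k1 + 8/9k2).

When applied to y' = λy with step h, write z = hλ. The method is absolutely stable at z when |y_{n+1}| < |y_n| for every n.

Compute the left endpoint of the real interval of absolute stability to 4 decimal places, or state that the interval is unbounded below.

left endpoint -2.0089.

Test eqn y'=λy, z=hλ:
  k1=λy_n ⇒ h·k1=z·y_n;  k2=λ(1+14/25z)y_n ⇒ h·k2=z(1+14/25z)y_n
  y_{n+1}/y_n = 1 + 1/9z + 8/9z(1+14/25z) = 1 + z + 112/225z²
  so R(z) = 1 + z + 112/225z².

Boundary: |R(x)|=1, x<0.
x=-0.33: |R|=0.7242
R=1: x+112/225x²=0 ⇒ x=−225/112=-2.0089; min R=1−1/(4·112/225)=0.4978>−1
Confirm numerically:
  x=-1.677: |R|=0.72291 <1
  x=-1.490: |R|=0.61512 <1
  x=-1.478: |R|=0.60939 <1
  x=-1.459: |R|=0.60061 <1
  x=-2.600: |R|=1.76498 >1
  x=-2.350: |R|=1.39898 >1
  x=-2.195: |R|=1.20331 >1
Interval (-2.0089, 0).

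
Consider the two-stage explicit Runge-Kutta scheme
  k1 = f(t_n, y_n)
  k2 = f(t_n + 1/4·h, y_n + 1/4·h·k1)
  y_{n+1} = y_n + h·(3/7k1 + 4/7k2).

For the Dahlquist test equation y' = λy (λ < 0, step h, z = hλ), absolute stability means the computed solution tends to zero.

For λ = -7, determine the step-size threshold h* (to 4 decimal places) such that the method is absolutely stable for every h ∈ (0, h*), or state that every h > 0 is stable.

With y'=λy (z=hλ):
  k1=λy_n ⇒ h·k1=z·y_n;  k2=λ(1+1/4z)y_n ⇒ h·k2=z(1+1/4z)y_n
  y_{n+1}/y_n = 1 + 3/7z + 4/7z(1+1/4z) = 1 + z + 1/7z²
  Hence R(z) = 1 + z + 1/7z².

Solve |R(x)|<1 on ℝ⁻.
x=-1.33: |R|=0.0773
R=1: x+1/7x²=0 ⇒ x=−7=-7.0000; min R=1−1/(4·1/7)=-0.7500>−1
Confirm numerically:
  x=-5.442: |R|=0.21123 <1
  x=-5.054: |R|=0.40501 <1
  x=-4.475: |R|=0.61420 <1
  x=-3.096: |R|=0.72668 <1
  x=-7.066: |R|=1.06662 >1
  x=-7.063: |R|=1.06357 >1
So |R|<1 on (-7.0000, 0).

(-7.0000,0); λ=-7 ⇒ h* = (7)/7 = 1.0000.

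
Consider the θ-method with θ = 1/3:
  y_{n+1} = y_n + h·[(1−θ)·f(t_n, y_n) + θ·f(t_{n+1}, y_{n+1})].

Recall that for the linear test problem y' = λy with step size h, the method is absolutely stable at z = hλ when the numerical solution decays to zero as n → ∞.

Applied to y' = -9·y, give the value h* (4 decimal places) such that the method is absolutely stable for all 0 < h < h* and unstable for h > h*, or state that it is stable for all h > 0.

With y'=λy (z=hλ):
  y_{n+1} = y_n + z·[2/3·y_n + 1/3·y_{n+1}] ⇒ (1 − 1/3z)y_{n+1} = (1 + 2/3z)y_n
  R(z) = (1 + 2/3z)/(1 − 1/3z).

Find x<0 with |R(x)|<1.
x=-0.58: |R|=0.5140
R=−1: 1+2/3x = −1+1/3x ⇒ -1/3x=2 ⇒ x=2/(-1/3)=-6.0000
Confirm numerically:
  x=-5.174: |R|=0.89895 <1
  x=-4.703: |R|=0.83162 <1
  x=-4.113: |R|=0.73471 <1
  x=-3.616: |R|=0.63966 <1
  x=-6.313: |R|=1.03361 >1
  x=-6.020: |R|=1.00222 >1
So |R|<1 on (-6.0000, 0).

(-6.0000,0); λ=-9 ⇒ h* = (6)/9 = 0.6667.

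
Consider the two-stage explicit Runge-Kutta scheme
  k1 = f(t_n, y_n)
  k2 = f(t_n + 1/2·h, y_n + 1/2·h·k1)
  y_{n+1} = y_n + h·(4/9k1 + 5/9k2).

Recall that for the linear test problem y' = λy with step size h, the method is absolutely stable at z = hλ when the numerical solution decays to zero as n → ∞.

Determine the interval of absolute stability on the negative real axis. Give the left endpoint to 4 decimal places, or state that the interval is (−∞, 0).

(-3.6000, 0).

With y'=λy (z=hλ):
  k1=λy_n ⇒ h·k1=z·y_n;  k2=λ(1+1/2z)y_n ⇒ h·k2=z(1+1/2z)y_n
  y_{n+1}/y_n = 1 + 4/9z + 5/9z(1+1/2z) = 1 + z + 5/18z²
  Hence R(z) = 1 + z + 5/18z².

Need |R(x)|<1, x<0.
x=-1.71: |R|=0.1023
R=1: x+5/18x²=0 ⇒ x=−18/5=-3.6000; min R=1−1/(4·5/18)=0.1000>−1
Confirm numerically:
  x=-2.929: |R|=0.45407 <1
  x=-2.351: |R|=0.18433 <1
  x=-1.960: |R|=0.10711 <1
  x=-1.726: |R|=0.10152 <1
  x=-4.079: |R|=1.54273 >1
  x=-3.864: |R|=1.28336 >1
  x=-3.656: |R|=1.05687 >1
Interval (-3.6000, 0).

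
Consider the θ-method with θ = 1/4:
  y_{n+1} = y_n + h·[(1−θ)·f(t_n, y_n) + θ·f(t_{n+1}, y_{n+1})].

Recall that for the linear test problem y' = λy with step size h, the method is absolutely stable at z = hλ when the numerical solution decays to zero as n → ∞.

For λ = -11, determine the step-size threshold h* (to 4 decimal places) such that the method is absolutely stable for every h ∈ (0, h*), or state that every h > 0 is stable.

Set f=λy, z=hλ:
  y_{n+1} = y_n + z·[3/4·y_n + 1/4·y_{n+1}] ⇒ (1 − 1/4z)y_{n+1} = (1 + 3/4z)y_n
  Hence R(z) = (1 + 3/4z)/(1 − 1/4z).

Need |R(x)|<1, x<0.
x=-1.49: |R|=0.0856
R=−1: 1+3/4x = −1+1/4x ⇒ -1/2x=2 ⇒ x=2/(-1/2)=-4.0000
Confirm numerically:
  x=-3.398: |R|=0.83725 <1
  x=-2.656: |R|=0.59615 <1
  x=-2.541: |R|=0.55389 <1
  x=-1.648: |R|=0.16714 <1
  x=-4.497: |R|=1.11698 >1
  x=-4.293: |R|=1.07066 >1
Interval (-4.0000, 0).

(-4.0000,0); λ=-11 ⇒ h* = (4)/11 = 0.3636.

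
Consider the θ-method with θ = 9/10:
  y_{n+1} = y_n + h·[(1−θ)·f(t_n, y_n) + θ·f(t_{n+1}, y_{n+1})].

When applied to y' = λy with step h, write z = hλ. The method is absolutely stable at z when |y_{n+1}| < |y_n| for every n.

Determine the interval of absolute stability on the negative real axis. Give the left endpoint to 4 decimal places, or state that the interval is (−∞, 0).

(−∞, 0) — no finite endpoint.

Test eqn y'=λy, z=hλ:
  y_{n+1} = y_n + z·[1/10·y_n + 9/10·y_{n+1}] ⇒ (1 − 9/10z)y_{n+1} = (1 + 1/10z)y_n
  so R(z) = (1 + 1/10z)/(1 − 9/10z).

Find x<0 with |R(x)|<1.
x=-0.5: |R|=0.6552
x=-2: |R|=0.2857
x=-10: |R|=0.0000
x=-100: |R|=0.0989
θ=9/10≥1/2 ⇒ |1+1/10x|<|1−9/10x| ∀x<0 ⇒ interval (−∞,0).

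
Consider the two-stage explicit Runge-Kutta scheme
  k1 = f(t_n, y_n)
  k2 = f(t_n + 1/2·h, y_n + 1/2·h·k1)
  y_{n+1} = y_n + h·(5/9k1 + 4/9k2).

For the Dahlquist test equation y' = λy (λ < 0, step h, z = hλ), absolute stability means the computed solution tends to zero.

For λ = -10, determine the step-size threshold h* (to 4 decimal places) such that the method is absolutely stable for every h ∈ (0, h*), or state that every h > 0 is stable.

Test eqn y'=λy, z=hλ:
  k1=λy_n ⇒ h·k1=z·y_n;  k2=λ(1+1/2z)y_n ⇒ h·k2=z(1+1/2z)y_n
  y_{n+1}/y_n = 1 + 5/9z + 4/9z(1+1/2z) = 1 + z + 2/9z²
  so R(z) = 1 + z + 2/9z².

Solve |R(x)|<1 on ℝ⁻.
x=-0.56: |R|=0.5097
R=1: x+2/9x²=0 ⇒ x=−9/2=-4.5000; min R=1−1/(4·2/9)=-0.1250>−1
Confirm numerically:
  x=-4.112: |R|=0.64545 <1
  x=-2.644: |R|=0.09050 <1
  x=-2.471: |R|=0.11415 <1
  x=-2.197: |R|=0.12438 <1
  x=-5.039: |R|=1.60356 >1
  x=-4.836: |R|=1.36109 >1
  x=-4.540: |R|=1.04036 >1
So |R|<1 on (-4.5000, 0).

(-4.5000,0); λ=-10 ⇒ h* = (9/2)/10 = 0.4500.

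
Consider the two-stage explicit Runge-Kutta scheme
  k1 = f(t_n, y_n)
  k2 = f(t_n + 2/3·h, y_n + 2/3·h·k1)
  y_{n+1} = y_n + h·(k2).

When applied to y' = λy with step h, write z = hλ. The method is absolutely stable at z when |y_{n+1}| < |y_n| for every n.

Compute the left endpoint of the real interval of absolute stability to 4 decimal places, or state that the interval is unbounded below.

With y'=λy (z=hλ):
  k1=λy_n ⇒ h·k1=z·y_n;  k2=λ(1+2/3z)y_n ⇒ h·k2=z(1+2/3z)y_n
  y_{n+1}/y_n = 1 + z(1+2/3z) = 1 + z + 2/3z²
  ⇒ R(z) = 1 + z + 2/3z².

Need |R(x)|<1, x<0.
x=-0.76: |R|=0.6251
R=1: x+2/3x²=0 ⇒ x=−3/2=-1.5000; min R=1−1/(4·2/3)=0.6250>−1
Confirm numerically:
  x=-1.286: |R|=0.81653 <1
  x=-0.886: |R|=0.63733 <1
  x=-0.629: |R|=0.63476 <1
  x=-2.081: |R|=1.80604 >1
  x=-1.736: |R|=1.27313 >1
  x=-1.623: |R|=1.13309 >1
Stable set (-1.5000, 0).

left endpoint -1.5000.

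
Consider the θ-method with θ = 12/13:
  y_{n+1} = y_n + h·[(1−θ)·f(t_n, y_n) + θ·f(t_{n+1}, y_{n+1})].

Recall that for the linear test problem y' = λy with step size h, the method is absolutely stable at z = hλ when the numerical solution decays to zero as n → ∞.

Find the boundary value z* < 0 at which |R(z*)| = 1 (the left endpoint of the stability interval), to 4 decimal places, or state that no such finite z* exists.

On y'=λy, z=hλ:
  y_{n+1} = y_n + z·[1/13·y_n + 12/13·y_{n+1}] ⇒ (1 − 12/13z)y_{n+1} = (1 + 1/13z)y_n
  so R(z) = (1 + 1/13z)/(1 − 12/13z).

Boundary: |R(x)|=1, x<0.
x=-0.88: |R|=0.5144
x=-2: |R|=0.2973
x=-10: |R|=0.0226
x=-100: |R|=0.0717
θ=12/13≥1/2 ⇒ |1+1/13x|<|1−12/13x| ∀x<0 ⇒ stable on all of ℝ⁻.

(−∞, 0) — no finite endpoint.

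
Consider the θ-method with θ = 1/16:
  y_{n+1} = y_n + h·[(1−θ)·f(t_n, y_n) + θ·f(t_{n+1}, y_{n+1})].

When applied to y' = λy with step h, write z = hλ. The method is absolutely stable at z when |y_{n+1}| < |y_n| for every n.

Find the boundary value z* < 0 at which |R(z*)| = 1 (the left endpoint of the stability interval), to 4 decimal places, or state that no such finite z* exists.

left endpoint -2.2857.

With y'=λy (z=hλ):
  y_{n+1} = y_n + z·[15/16·y_n + 1/16·y_{n+1}] ⇒ (1 − 1/16z)y_{n+1} = (1 + 15/16z)y_n
  Hence R(z) = (1 + 15/16z)/(1 − 1/16z).

Find x<0 with |R(x)|<1.
x=-1.01: |R|=0.0500
R=−1: 1+15/16x = −1+1/16x ⇒ -7/8x=2 ⇒ x=2/(-7/8)=-2.2857
Confirm numerically:
  x=-2.205: |R|=0.93793 <1
  x=-1.436: |R|=0.31773 <1
  x=-0.997: |R|=0.06148 <1
  x=-2.585: |R|=1.22545 >1
  x=-2.488: |R|=1.15318 >1
Stable set (-2.2857, 0).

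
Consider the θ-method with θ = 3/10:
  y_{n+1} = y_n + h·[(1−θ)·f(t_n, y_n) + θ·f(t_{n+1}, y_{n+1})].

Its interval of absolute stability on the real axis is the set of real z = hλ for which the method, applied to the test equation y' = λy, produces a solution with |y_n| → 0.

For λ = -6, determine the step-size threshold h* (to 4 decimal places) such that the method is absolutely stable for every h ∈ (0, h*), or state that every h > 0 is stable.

Set f=λy, z=hλ:
  y_{n+1} = y_n + z·[7/10·y_n + 3/10·y_{n+1}] ⇒ (1 − 3/10z)y_{n+1} = (1 + 7/10z)y_n
  R(z) = (1 + 7/10z)/(1 − 3/10z).

Boundary: |R(x)|=1, x<0.
x=-1.07: |R|=0.1900
R=−1: 1+7/10x = −1+3/10x ⇒ -2/5x=2 ⇒ x=2/(-2/5)=-5.0000
Confirm numerically:
  x=-4.666: |R|=0.94433 <1
  x=-4.475: |R|=0.91035 <1
  x=-2.414: |R|=0.40007 <1
  x=-5.436: |R|=1.06629 >1
  x=-5.090: |R|=1.01425 >1
  x=-5.045: |R|=1.00716 >1
Stable set (-5.0000, 0).

(-5.0000,0); λ=-6 ⇒ h* = (5)/6 = 0.8333.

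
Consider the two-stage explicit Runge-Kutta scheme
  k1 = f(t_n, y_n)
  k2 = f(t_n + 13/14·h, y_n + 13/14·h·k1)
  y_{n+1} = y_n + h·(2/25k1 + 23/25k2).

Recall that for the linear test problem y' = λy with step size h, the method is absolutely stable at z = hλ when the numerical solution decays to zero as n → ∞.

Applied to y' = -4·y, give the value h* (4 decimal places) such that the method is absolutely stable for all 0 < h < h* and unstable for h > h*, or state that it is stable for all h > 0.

With y'=λy (z=hλ):
  k1=λy_n ⇒ h·k1=z·y_n;  k2=λ(1+13/14z)y_n ⇒ h·k2=z(1+13/14z)y_n
  y_{n+1}/y_n = 1 + 2/25z + 23/25z(1+13/14z) = 1 + z + 299/350z²
  ⇒ R(z) = 1 + z + 299/350z².

Need |R(x)|<1, x<0.
x=-0.6: |R|=0.7075
R=1: x+299/350x²=0 ⇒ x=−350/299=-1.1706; min R=1−1/(4·299/350)=0.7074>−1
Confirm numerically:
  x=-1.064: |R|=0.90313 <1
  x=-0.821: |R|=0.75482 <1
  x=-0.667: |R|=0.71306 <1
  x=-1.644: |R|=1.66491 >1
  x=-1.365: |R|=1.22673 >1
  x=-1.257: |R|=1.09281 >1
Stable set (-1.1706, 0).

(-1.1706,0); λ=-4 ⇒ h* = (350/299)/4 = 0.2926.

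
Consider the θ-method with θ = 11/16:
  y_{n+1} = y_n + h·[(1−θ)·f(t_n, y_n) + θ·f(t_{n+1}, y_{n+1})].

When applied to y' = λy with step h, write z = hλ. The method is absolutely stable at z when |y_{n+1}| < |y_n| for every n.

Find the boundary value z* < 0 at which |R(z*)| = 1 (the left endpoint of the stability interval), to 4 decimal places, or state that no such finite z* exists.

(−∞, 0) — no finite endpoint.

With y'=λy (z=hλ):
  y_{n+1} = y_n + z·[5/16·y_n + 11/16·y_{n+1}] ⇒ (1 − 11/16z)y_{n+1} = (1 + 5/16z)y_n
  so R(z) = (1 + 5/16z)/(1 − 11/16z).

Need |R(x)|<1, x<0.
x=-0.8: |R|=0.4839
x=-2: |R|=0.1579
x=-10: |R|=0.2698
x=-100: |R|=0.4337
θ=11/16≥1/2 ⇒ |1+5/16x|<|1−11/16x| ∀x<0 ⇒ unbounded interval.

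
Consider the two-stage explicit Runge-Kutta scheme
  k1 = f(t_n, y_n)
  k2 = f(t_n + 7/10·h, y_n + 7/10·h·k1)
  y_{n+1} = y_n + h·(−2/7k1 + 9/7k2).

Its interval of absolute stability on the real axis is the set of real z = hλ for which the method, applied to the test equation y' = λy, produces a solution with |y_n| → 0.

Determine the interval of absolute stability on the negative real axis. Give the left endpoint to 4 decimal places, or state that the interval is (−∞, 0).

(-1.1111, 0).

With y'=λy (z=hλ):
  k1=λy_n ⇒ h·k1=z·y_n;  k2=λ(1+7/10z)y_n ⇒ h·k2=z(1+7/10z)y_n
  y_{n+1}/y_n = 1 − 2/7z + 9/7z(1+7/10z) = 1 + z + 9/10z²
  R(z) = 1 + z + 9/10z².

Find x<0 with |R(x)|<1.
x=-1.13: |R|=1.0192
R=1: x+9/10x²=0 ⇒ x=−10/9=-1.1111; min R=1−1/(4·9/10)=0.7222>−1
Confirm numerically:
  x=-1.065: |R|=0.95580 <1
  x=-0.884: |R|=0.81931 <1
  x=-0.469: |R|=0.72896 <1
  x=-1.602: |R|=1.70776 >1
  x=-1.272: |R|=1.18419 >1
So |R|<1 on (-1.1111, 0).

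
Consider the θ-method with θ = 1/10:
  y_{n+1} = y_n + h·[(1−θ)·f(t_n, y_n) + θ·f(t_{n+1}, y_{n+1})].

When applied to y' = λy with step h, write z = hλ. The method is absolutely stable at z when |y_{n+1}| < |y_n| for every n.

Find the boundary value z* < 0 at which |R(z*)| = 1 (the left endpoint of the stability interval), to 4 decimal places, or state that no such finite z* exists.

left endpoint -2.5000.

Set f=λy, z=hλ:
  y_{n+1} = y_n + z·[9/10·y_n + 1/10·y_{n+1}] ⇒ (1 − 1/10z)y_{n+1} = (1 + 9/10z)y_n
  ⇒ R(z) = (1 + 9/10z)/(1 − 1/10z).

Boundary: |R(x)|=1, x<0.
x=-1.22: |R|=0.0873
R=−1: 1+9/10x = −1+1/10x ⇒ -4/5x=2 ⇒ x=2/(-4/5)=-2.5000
Confirm numerically:
  x=-2.146: |R|=0.76684 <1
  x=-1.924: |R|=0.61355 <1
  x=-1.027: |R|=0.06865 <1
  x=-1.001: |R|=0.09008 <1
  x=-2.894: |R|=1.24445 >1
  x=-2.848: |R|=1.21669 >1
So |R|<1 on (-2.5000, 0).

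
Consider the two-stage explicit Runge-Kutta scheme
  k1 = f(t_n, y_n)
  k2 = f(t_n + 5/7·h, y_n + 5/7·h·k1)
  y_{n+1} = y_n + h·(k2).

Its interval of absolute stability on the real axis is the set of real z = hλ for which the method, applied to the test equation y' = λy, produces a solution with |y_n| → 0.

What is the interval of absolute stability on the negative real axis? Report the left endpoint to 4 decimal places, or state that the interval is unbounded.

z∈(-1.4000,0).

Set f=λy, z=hλ:
  k1=λy_n ⇒ h·k1=z·y_n;  k2=λ(1+5/7z)y_n ⇒ h·k2=z(1+5/7z)y_n
  y_{n+1}/y_n = 1 + z(1+5/7z) = 1 + z + 5/7z²
  ⇒ R(z) = 1 + z + 5/7z².

Need |R(x)|<1, x<0.
x=-1.3: |R|=0.9071
R=1: x+5/7x²=0 ⇒ x=−7/5=-1.4000; min R=1−1/(4·5/7)=0.6500>−1
Confirm numerically:
  x=-1.049: |R|=0.73700 <1
  x=-0.844: |R|=0.66481 <1
  x=-0.707: |R|=0.65004 <1
  x=-0.650: |R|=0.65179 <1
  x=-1.686: |R|=1.34443 >1
  x=-1.526: |R|=1.13734 >1
Stable set (-1.4000, 0).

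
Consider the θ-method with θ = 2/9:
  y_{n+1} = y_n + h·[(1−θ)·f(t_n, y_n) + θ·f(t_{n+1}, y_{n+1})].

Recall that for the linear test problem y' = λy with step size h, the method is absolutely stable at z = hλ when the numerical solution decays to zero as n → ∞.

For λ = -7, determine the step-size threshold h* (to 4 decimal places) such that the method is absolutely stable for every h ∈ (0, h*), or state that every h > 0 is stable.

(-3.6000,0); λ=-7 ⇒ h* = (18/5)/7 = 0.5143.

On y'=λy, z=hλ:
  y_{n+1} = y_n + z·[7/9·y_n + 2/9·y_{n+1}] ⇒ (1 − 2/9z)y_{n+1} = (1 + 7/9z)y_n
  Hence R(z) = (1 + 7/9z)/(1 − 2/9z).

Solve |R(x)|<1 on ℝ⁻.
x=-1.7: |R|=0.2339
R=−1: 1+7/9x = −1+2/9x ⇒ -5/9x=2 ⇒ x=2/(-5/9)=-3.6000
Confirm numerically:
  x=-2.879: |R|=0.75573 <1
  x=-2.877: |R|=0.75498 <1
  x=-2.287: |R|=0.51635 <1
  x=-1.719: |R|=0.24385 <1
  x=-4.072: |R|=1.13766 >1
  x=-3.700: |R|=1.03049 >1
Stable set (-3.6000, 0).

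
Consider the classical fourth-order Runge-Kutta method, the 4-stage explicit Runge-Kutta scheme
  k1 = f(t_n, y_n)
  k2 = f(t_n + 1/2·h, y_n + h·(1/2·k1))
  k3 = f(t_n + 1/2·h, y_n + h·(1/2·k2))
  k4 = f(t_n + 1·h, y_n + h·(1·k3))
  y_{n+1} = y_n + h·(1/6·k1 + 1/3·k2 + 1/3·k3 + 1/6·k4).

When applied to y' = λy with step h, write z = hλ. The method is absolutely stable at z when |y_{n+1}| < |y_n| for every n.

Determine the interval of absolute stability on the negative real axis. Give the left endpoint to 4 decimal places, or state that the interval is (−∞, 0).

z∈(-2.7853,0).

On y'=λy, z=hλ:
  order 4, 4-stage ⇒ R(z)=1+z+z^2/2+z^3/6+z^4/24
  (e.g. R(-0.58)=0.56040, |R|=0.56040)

Need |R(x)|<1, x<0.
x=-0.58: |R|=0.5604
|R(-2.72)|=0.9059 |R(-1.3)|=0.2978 |R(-0.86)|=0.4266
Bisect:
  x_lo=-3.1760 |R|=1.7676  x_hi=-0.2956 |R|=0.7441
  mid=-1.73582 |R|=0.27730 →hi
  mid=-2.45592 |R|=0.60683 →hi
  mid=-2.81597 |R|=1.04725 →lo
  mid=-2.63595 |R|=0.79721 →hi
  mid=-2.72596 |R|=0.91417 →hi
  mid=-2.77097 |R|=0.97861 →hi
  mid=-2.79347 |R|=1.01240 →lo
  mid=-2.78222 |R|=0.99537 →hi
  mid=-2.78784 |R|=1.00385 →lo
  mid=-2.78503 |R|=0.99960 →hi
  ...
  [-2.78538,-2.78521] ⇒ x*=-2.7853
Interval (-2.7853, 0).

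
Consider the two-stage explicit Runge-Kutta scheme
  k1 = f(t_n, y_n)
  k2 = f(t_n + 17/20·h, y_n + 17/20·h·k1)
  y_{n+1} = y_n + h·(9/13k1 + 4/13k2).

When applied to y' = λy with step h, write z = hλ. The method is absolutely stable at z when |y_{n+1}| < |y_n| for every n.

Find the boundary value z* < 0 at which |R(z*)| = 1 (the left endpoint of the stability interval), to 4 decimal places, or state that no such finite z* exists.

z* = -3.8235.

Test eqn y'=λy, z=hλ:
  k1=λy_n ⇒ h·k1=z·y_n;  k2=λ(1+17/20z)y_n ⇒ h·k2=z(1+17/20z)y_n
  y_{n+1}/y_n = 1 + 9/13z + 4/13z(1+17/20z) = 1 + z + 17/65z²
  R(z) = 1 + z + 17/65z².

Need |R(x)|<1, x<0.
x=-0.63: |R|=0.4738
R=1: x+17/65x²=0 ⇒ x=−65/17=-3.8235; min R=1−1/(4·17/65)=0.0441>−1
Confirm numerically:
  x=-3.038: |R|=0.37585 <1
  x=-2.787: |R|=0.24447 <1
  x=-2.073: |R|=0.05092 <1
  x=-4.416: |R|=1.68428 >1
  x=-4.399: |R|=1.66208 >1
  x=-4.117: |R|=1.31600 >1
Interval (-3.8235, 0).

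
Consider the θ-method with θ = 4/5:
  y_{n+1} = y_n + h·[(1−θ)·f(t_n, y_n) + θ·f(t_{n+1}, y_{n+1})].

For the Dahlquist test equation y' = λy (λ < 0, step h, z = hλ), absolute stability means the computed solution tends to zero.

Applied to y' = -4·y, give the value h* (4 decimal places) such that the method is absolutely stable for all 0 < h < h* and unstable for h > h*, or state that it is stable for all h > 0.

With y'=λy (z=hλ):
  y_{n+1} = y_n + z·[1/5·y_n + 4/5·y_{n+1}] ⇒ (1 − 4/5z)y_{n+1} = (1 + 1/5z)y_n
  so R(z) = (1 + 1/5z)/(1 − 4/5z).

Find x<0 with |R(x)|<1.
x=-1.72: |R|=0.2761
x=-2: |R|=0.2308
x=-10: |R|=0.1111
x=-100: |R|=0.2346
θ=4/5≥1/2 ⇒ |1+1/5x|<|1−4/5x| ∀x<0 ⇒ stable on all of ℝ⁻.

unbounded; (−∞, 0). Any h>0 works for λ=-4.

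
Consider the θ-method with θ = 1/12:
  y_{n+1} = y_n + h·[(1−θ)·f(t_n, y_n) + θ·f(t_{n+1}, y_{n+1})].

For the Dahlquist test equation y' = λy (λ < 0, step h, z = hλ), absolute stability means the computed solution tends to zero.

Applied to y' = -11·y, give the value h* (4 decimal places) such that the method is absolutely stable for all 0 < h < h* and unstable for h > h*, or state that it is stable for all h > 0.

Set f=λy, z=hλ:
  y_{n+1} = y_n + z·[11/12·y_n + 1/12·y_{n+1}] ⇒ (1 − 1/12z)y_{n+1} = (1 + 11/12z)y_n
  so R(z) = (1 + 11/12z)/(1 − 1/12z).

Find x<0 with |R(x)|<1.
x=-0.86: |R|=0.1975
R=−1: 1+11/12x = −1+1/12x ⇒ -5/6x=2 ⇒ x=2/(-5/6)=-2.4000
Confirm numerically:
  x=-2.342: |R|=0.95956 <1
  x=-1.781: |R|=0.55083 <1
  x=-1.154: |R|=0.05276 <1
  x=-1.001: |R|=0.07607 <1
  x=-2.618: |R|=1.14913 >1
  x=-2.552: |R|=1.10445 >1
  x=-2.486: |R|=1.05937 >1
Interval (-2.4000, 0).

(-2.4000,0); λ=-11 ⇒ h* = (12/5)/11 = 0.2182.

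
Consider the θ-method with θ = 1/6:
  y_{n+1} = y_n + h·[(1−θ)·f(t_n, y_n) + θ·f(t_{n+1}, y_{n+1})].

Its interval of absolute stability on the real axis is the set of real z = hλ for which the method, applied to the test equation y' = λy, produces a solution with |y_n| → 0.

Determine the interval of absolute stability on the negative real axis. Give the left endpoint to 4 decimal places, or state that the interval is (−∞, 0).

(-3.0000, 0).

On y'=λy, z=hλ:
  y_{n+1} = y_n + z·[5/6·y_n + 1/6·y_{n+1}] ⇒ (1 − 1/6z)y_{n+1} = (1 + 5/6z)y_n
  Hence R(z) = (1 + 5/6z)/(1 − 1/6z).

Solve |R(x)|<1 on ℝ⁻.
x=-1.62: |R|=0.2756
R=−1: 1+5/6x = −1+1/6x ⇒ -2/3x=2 ⇒ x=2/(-2/3)=-3.0000
Confirm numerically:
  x=-2.797: |R|=0.90770 <1
  x=-2.688: |R|=0.85635 <1
  x=-1.763: |R|=0.36262 <1
  x=-1.226: |R|=0.01799 <1
  x=-3.350: |R|=1.14973 >1
  x=-3.024: |R|=1.01064 >1
Stable set (-3.0000, 0).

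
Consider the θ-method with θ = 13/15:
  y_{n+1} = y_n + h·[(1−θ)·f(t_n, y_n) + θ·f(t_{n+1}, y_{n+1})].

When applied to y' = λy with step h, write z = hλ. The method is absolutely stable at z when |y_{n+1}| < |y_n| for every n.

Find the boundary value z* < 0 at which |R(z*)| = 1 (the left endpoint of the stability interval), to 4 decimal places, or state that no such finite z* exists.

interval (−∞, 0).

On y'=λy, z=hλ:
  y_{n+1} = y_n + z·[2/15·y_n + 13/15·y_{n+1}] ⇒ (1 − 13/15z)y_{n+1} = (1 + 2/15z)y_n
  so R(z) = (1 + 2/15z)/(1 − 13/15z).

Boundary: |R(x)|=1, x<0.
x=-0.5: |R|=0.6512
x=-2: |R|=0.2683
x=-10: |R|=0.0345
x=-100: |R|=0.1407
θ=13/15≥1/2 ⇒ |1+2/15x|<|1−13/15x| ∀x<0 ⇒ unbounded interval.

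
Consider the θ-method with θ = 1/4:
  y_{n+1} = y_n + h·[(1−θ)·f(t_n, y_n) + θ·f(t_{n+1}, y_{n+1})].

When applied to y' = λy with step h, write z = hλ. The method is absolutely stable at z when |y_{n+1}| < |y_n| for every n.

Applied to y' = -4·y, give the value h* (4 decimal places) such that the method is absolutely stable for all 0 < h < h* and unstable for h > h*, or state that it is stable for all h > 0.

Test eqn y'=λy, z=hλ:
  y_{n+1} = y_n + z·[3/4·y_n + 1/4·y_{n+1}] ⇒ (1 − 1/4z)y_{n+1} = (1 + 3/4z)y_n
  R(z) = (1 + 3/4z)/(1 − 1/4z).

Need |R(x)|<1, x<0.
x=-0.8: |R|=0.3333
R=−1: 1+3/4x = −1+1/4x ⇒ -1/2x=2 ⇒ x=2/(-1/2)=-4.0000
Confirm numerically:
  x=-2.791: |R|=0.64394 <1
  x=-2.760: |R|=0.63314 <1
  x=-2.714: |R|=0.61692 <1
  x=-1.808: |R|=0.24518 <1
  x=-4.233: |R|=1.05660 >1
  x=-4.121: |R|=1.02980 >1
Interval (-4.0000, 0).

(-4.0000,0); λ=-4 ⇒ h* = (4)/4 = 1.0000.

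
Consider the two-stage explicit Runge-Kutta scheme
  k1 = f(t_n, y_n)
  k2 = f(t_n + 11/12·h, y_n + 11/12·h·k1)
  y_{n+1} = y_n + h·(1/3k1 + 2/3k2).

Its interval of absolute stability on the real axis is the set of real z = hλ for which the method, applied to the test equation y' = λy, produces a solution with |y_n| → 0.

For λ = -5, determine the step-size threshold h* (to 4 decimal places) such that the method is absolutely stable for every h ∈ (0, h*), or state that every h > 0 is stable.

On y'=λy, z=hλ:
  k1=λy_n ⇒ h·k1=z·y_n;  k2=λ(1+11/12z)y_n ⇒ h·k2=z(1+11/12z)y_n
  y_{n+1}/y_n = 1 + 1/3z + 2/3z(1+11/12z) = 1 + z + 11/18z²
  so R(z) = 1 + z + 11/18z².

Need |R(x)|<1, x<0.
x=-1.35: |R|=0.7638
R=1: x+11/18x²=0 ⇒ x=−18/11=-1.6364; min R=1−1/(4·11/18)=0.5909>−1
Confirm numerically:
  x=-1.569: |R|=0.93541 <1
  x=-1.528: |R|=0.89881 <1
  x=-1.326: |R|=0.74850 <1
  x=-0.778: |R|=0.59190 <1
  x=-1.960: |R|=1.38764 >1
  x=-1.872: |R|=1.26957 >1
  x=-1.708: |R|=1.07477 >1
So |R|<1 on (-1.6364, 0).

(-1.6364,0); λ=-5 ⇒ h* = (18/11)/5 = 0.3273.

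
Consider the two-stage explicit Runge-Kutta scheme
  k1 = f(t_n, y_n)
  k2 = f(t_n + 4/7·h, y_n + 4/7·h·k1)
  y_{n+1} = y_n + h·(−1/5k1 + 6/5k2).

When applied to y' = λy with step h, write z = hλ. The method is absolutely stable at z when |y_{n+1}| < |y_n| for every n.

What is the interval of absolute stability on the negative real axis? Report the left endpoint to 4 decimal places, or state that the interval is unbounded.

(-1.4583, 0).

Test eqn y'=λy, z=hλ:
  k1=λy_n ⇒ h·k1=z·y_n;  k2=λ(1+4/7z)y_n ⇒ h·k2=z(1+4/7z)y_n
  y_{n+1}/y_n = 1 − 1/5z + 6/5z(1+4/7z) = 1 + z + 24/35z²
  so R(z) = 1 + z + 24/35z².

Need |R(x)|<1, x<0.
x=-1.71: |R|=1.2951
R=1: x+24/35x²=0 ⇒ x=−35/24=-1.4583; min R=1−1/(4·24/35)=0.6354>−1
Confirm numerically:
  x=-1.432: |R|=0.97414 <1
  x=-1.295: |R|=0.85496 <1
  x=-1.044: |R|=0.70338 <1
  x=-0.881: |R|=0.65122 <1
  x=-2.023: |R|=1.78331 >1
  x=-1.898: |R|=1.57222 >1
  x=-1.797: |R|=1.41731 >1
Stable set (-1.4583, 0).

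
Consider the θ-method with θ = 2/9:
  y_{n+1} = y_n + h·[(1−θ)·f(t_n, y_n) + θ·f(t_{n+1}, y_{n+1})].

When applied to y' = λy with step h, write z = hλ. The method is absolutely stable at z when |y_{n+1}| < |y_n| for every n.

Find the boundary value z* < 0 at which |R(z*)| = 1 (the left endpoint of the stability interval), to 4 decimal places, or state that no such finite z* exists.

left endpoint -3.6000.

Set f=λy, z=hλ:
  y_{n+1} = y_n + z·[7/9·y_n + 2/9·y_{n+1}] ⇒ (1 − 2/9z)y_{n+1} = (1 + 7/9z)y_n
  ⇒ R(z) = (1 + 7/9z)/(1 − 2/9z).

Need |R(x)|<1, x<0.
x=-0.55: |R|=0.5099
R=−1: 1+7/9x = −1+2/9x ⇒ -5/9x=2 ⇒ x=2/(-5/9)=-3.6000
Confirm numerically:
  x=-3.241: |R|=0.88406 <1
  x=-2.527: |R|=0.61826 <1
  x=-2.515: |R|=0.61333 <1
  x=-3.944: |R|=1.10185 >1
  x=-3.940: |R|=1.10071 >1
  x=-3.872: |R|=1.08122 >1
Stable set (-3.6000, 0).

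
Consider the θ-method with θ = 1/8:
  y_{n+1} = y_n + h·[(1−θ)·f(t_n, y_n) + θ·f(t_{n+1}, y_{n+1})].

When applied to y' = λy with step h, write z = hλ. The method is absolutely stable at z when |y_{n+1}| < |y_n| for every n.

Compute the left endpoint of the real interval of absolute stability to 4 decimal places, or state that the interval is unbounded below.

On y'=λy, z=hλ:
  y_{n+1} = y_n + z·[7/8·y_n + 1/8·y_{n+1}] ⇒ (1 − 1/8z)y_{n+1} = (1 + 7/8z)y_n
  ⇒ R(z) = (1 + 7/8z)/(1 − 1/8z).

Boundary: |R(x)|=1, x<0.
x=-0.38: |R|=0.6372
R=−1: 1+7/8x = −1+1/8x ⇒ -3/4x=2 ⇒ x=2/(-3/4)=-2.6667
Confirm numerically:
  x=-2.507: |R|=0.90882 <1
  x=-2.294: |R|=0.78279 <1
  x=-1.554: |R|=0.30124 <1
  x=-3.210: |R|=1.29081 >1
  x=-3.197: |R|=1.28418 >1
  x=-3.000: |R|=1.18182 >1
So |R|<1 on (-2.6667, 0).

left endpoint -2.6667.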